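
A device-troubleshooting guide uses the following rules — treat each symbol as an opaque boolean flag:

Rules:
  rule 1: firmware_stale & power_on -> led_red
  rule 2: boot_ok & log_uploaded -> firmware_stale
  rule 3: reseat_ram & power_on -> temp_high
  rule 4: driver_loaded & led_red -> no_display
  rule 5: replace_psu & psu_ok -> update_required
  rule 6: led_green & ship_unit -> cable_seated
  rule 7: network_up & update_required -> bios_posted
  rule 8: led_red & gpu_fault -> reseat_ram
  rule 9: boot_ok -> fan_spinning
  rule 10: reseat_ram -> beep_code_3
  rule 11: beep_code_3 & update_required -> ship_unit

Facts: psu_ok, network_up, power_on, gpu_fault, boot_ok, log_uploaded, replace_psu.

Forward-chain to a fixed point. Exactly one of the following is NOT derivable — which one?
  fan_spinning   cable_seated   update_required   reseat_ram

cable_seated

[1] rule 2 [boot_ok & log_uploaded -> firmware_stale]; rule 5 [replace_psu & psu_ok -> update_required]; rule 9 [boot_ok -> fan_spinning]. ⇒ new: firmware_stale, update_required, fan_spinning.
[2] rule 1 [firmware_stale & power_on -> led_red]; rule 7 [network_up & update_required -> bios_posted]. ⇒ new: led_red, bios_posted.
[3] rule 8 [led_red & gpu_fault -> reseat_ram]. ⇒ new: reseat_ram.
[4] rule 3 [reseat_ram & power_on -> temp_high]; rule 10 [reseat_ram -> beep_code_3]. ⇒ new: temp_high, beep_code_3.
[5] rule 11 [beep_code_3 & update_required -> ship_unit]. ⇒ new: ship_unit.
Derived: reseat_ram (round 3), update_required (round 1), fan_spinning (round 1). cable_seated never appears in any round.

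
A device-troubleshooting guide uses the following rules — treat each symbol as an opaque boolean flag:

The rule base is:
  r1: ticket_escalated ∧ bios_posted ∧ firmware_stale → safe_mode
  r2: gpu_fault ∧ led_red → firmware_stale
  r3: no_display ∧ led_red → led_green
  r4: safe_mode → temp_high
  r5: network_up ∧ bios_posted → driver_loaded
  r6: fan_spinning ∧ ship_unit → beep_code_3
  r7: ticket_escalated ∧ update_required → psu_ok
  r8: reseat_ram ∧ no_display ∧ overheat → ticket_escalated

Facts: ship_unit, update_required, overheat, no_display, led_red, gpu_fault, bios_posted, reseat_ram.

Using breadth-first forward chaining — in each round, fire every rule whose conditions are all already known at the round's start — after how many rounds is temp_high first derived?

3

[1] r2 [gpu_fault ∧ led_red → firmware_stale]; r3 [no_display ∧ led_red → led_green]; r8 [reseat_ram ∧ no_display ∧ overheat → ticket_escalated]. ⇒ new: firmware_stale, led_green, ticket_escalated.
[2] r1 [ticket_escalated ∧ bios_posted ∧ firmware_stale → safe_mode]; r7 [ticket_escalated ∧ update_required → psu_ok]. ⇒ new: safe_mode, psu_ok.
[3] r4 [safe_mode → temp_high]. ⇒ new: temp_high.
temp_high first appears in round 3.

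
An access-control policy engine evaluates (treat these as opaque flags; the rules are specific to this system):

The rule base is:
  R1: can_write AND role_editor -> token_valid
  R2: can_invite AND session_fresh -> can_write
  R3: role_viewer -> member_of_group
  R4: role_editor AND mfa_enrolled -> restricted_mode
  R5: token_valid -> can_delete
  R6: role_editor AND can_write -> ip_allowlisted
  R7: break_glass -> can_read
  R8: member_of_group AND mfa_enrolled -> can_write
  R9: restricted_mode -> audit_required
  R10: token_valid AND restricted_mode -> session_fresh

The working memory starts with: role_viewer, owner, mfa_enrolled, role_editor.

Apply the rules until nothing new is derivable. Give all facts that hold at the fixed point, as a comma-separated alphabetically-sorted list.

audit_required, can_delete, can_write, ip_allowlisted, member_of_group, mfa_enrolled, owner, restricted_mode, role_editor, role_viewer, session_fresh, token_valid

Round 1 fires R3, R4, giving member_of_group, restricted_mode.
Round 2 fires R8, R9, giving can_write, audit_required.
Round 3 fires R1, R6, giving token_valid, ip_allowlisted.
Round 4 fires R5, R10, giving can_delete, session_fresh.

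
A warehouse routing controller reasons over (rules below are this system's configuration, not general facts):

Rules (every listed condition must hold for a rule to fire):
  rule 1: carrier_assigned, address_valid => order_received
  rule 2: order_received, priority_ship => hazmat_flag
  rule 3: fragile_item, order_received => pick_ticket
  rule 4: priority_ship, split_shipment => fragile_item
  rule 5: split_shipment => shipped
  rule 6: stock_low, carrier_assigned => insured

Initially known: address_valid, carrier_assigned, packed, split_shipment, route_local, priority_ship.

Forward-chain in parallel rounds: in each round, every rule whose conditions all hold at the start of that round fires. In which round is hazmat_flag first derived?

Round 1: rule 1 [carrier_assigned, address_valid => order_received]; rule 4 [priority_ship, split_shipment => fragile_item]; rule 5 [split_shipment => shipped]. Adds order_received, fragile_item, shipped.
Round 2: rule 2 [order_received, priority_ship => hazmat_flag]; rule 3 [fragile_item, order_received => pick_ticket]. Adds hazmat_flag, pick_ticket.
hazmat_flag first appears in round 2.

2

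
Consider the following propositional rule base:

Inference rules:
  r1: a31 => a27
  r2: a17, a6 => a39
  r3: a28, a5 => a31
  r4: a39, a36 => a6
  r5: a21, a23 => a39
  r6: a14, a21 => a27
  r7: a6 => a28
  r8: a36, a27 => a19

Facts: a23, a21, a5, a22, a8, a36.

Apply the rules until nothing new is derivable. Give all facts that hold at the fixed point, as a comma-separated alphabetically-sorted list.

Round 1 fires r5, giving a39.
Round 2 fires r4, giving a6.
Round 3 fires r7, giving a28.
Round 4 fires r3, giving a31.
Round 5 fires r1, giving a27.
Round 6 fires r8, giving a19.

a19, a21, a22, a23, a27, a28, a31, a36, a39, a5, a6, a8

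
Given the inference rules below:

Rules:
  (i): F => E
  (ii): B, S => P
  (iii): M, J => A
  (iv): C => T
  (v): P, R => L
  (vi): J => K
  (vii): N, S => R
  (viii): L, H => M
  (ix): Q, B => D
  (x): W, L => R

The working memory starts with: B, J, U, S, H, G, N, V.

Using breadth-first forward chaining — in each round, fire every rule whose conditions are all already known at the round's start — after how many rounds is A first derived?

Round 1 — (ii), (vi), (vii), derive P, K, R.
Round 2 — (v), derive L.
Round 3 — (viii), derive M.
Round 4 — (iii), derive A.
A first appears in round 4.

4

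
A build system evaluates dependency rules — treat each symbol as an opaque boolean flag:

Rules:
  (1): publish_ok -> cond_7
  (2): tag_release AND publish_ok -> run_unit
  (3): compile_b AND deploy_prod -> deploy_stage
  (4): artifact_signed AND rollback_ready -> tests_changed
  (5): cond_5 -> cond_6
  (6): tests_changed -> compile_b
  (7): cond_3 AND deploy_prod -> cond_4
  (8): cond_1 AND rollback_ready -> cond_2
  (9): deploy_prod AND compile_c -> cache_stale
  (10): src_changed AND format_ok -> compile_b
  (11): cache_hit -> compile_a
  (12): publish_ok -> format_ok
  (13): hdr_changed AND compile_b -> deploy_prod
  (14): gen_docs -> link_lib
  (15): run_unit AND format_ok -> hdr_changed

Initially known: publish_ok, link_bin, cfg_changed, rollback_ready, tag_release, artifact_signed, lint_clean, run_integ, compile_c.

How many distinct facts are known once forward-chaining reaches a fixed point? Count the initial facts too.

Round 1: (1) [publish_ok -> cond_7]; (2) [tag_release AND publish_ok -> run_unit]; (4) [artifact_signed AND rollback_ready -> tests_changed]; (12) [publish_ok -> format_ok]. Adds cond_7, run_unit, tests_changed, format_ok.
Round 2: (6) [tests_changed -> compile_b]; (15) [run_unit AND format_ok -> hdr_changed]. Adds compile_b, hdr_changed.
Round 3: (13) [hdr_changed AND compile_b -> deploy_prod]. Adds deploy_prod.
Round 4: (3) [compile_b AND deploy_prod -> deploy_stage]; (9) [deploy_prod AND compile_c -> cache_stale]. Adds deploy_stage, cache_stale.
Closure: {artifact_signed, cache_stale, cfg_changed, compile_b, compile_c, cond_7, deploy_prod, deploy_stage, format_ok, hdr_changed, link_bin, lint_clean, publish_ok, rollback_ready, run_integ, run_unit, tag_release, tests_changed} — 18 facts.

18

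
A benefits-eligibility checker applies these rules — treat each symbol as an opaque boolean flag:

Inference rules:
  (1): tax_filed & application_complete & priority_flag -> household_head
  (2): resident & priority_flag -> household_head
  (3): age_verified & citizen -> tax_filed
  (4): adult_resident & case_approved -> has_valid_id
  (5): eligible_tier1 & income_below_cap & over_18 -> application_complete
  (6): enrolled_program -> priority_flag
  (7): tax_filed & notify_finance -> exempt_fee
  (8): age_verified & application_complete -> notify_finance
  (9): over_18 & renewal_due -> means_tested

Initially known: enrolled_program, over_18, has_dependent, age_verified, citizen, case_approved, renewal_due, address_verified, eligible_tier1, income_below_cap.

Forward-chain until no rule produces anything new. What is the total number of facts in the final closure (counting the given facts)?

Round 1 — (3), (5), (6), (9), derive tax_filed, application_complete, priority_flag, means_tested.
Round 2 — (1), (8), derive household_head, notify_finance.
Round 3 — (7), derive exempt_fee.
Closure: {address_verified, age_verified, application_complete, case_approved, citizen, eligible_tier1, enrolled_program, exempt_fee, has_dependent, household_head, income_below_cap, means_tested, notify_finance, over_18, priority_flag, renewal_due, tax_filed} — 17 facts.

17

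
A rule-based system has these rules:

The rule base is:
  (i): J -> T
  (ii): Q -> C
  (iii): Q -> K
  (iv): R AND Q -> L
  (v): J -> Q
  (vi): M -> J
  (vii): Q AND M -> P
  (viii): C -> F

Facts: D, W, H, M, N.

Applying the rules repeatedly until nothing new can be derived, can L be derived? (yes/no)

no

Round 1: (vi) [M -> J]. Adds J.
Round 2: (i) [J -> T]; (v) [J -> Q]. Adds T, Q.
Round 3: (ii) [Q -> C]; (iii) [Q -> K]; (vii) [Q AND M -> P]. Adds C, K, P.
Round 4: (viii) [C -> F]. Adds F.
Fixed point reached. L is concluded only by (iv); (iv) needs R (never derived).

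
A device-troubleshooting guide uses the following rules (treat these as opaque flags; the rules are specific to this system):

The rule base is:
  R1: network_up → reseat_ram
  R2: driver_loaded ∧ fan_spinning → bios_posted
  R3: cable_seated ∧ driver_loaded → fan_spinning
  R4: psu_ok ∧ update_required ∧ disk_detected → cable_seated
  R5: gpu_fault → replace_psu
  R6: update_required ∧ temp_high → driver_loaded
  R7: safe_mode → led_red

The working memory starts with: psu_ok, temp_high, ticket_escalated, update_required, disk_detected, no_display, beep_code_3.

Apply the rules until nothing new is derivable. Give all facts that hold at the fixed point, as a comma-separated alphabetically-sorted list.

beep_code_3, bios_posted, cable_seated, disk_detected, driver_loaded, fan_spinning, no_display, psu_ok, temp_high, ticket_escalated, update_required

Round 1 fires R4, R6, giving cable_seated, driver_loaded.
Round 2 fires R3, giving fan_spinning.
Round 3 fires R2, giving bios_posted.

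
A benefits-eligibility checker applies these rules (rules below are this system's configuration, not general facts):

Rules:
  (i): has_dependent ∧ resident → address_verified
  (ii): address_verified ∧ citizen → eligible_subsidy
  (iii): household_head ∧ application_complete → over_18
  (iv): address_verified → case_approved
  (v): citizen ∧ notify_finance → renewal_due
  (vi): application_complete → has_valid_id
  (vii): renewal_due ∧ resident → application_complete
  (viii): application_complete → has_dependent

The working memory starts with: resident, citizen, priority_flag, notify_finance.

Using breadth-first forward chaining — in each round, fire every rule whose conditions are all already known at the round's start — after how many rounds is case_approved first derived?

5

[1] (v) [citizen ∧ notify_finance → renewal_due]. ⇒ new: renewal_due.
[2] (vii) [renewal_due ∧ resident → application_complete]. ⇒ new: application_complete.
[3] (vi) [application_complete → has_valid_id]; (viii) [application_complete → has_dependent]. ⇒ new: has_valid_id, has_dependent.
[4] (i) [has_dependent ∧ resident → address_verified]. ⇒ new: address_verified.
[5] (ii) [address_verified ∧ citizen → eligible_subsidy]; (iv) [address_verified → case_approved]. ⇒ new: eligible_subsidy, case_approved.
case_approved first appears in round 5.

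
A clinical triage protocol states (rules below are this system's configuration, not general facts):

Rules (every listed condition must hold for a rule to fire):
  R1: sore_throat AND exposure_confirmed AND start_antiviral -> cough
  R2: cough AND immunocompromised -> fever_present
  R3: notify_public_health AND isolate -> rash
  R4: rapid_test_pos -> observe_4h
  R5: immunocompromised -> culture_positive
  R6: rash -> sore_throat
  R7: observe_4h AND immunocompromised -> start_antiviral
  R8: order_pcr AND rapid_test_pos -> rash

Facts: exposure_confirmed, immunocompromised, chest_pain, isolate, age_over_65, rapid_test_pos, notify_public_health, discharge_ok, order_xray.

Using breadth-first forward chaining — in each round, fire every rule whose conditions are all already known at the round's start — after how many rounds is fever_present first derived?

Round 1 fires R3, R4, R5, giving rash, observe_4h, culture_positive.
Round 2 fires R6, R7, giving sore_throat, start_antiviral.
Round 3 fires R1, giving cough.
Round 4 fires R2, giving fever_present.
fever_present first appears in round 4.

4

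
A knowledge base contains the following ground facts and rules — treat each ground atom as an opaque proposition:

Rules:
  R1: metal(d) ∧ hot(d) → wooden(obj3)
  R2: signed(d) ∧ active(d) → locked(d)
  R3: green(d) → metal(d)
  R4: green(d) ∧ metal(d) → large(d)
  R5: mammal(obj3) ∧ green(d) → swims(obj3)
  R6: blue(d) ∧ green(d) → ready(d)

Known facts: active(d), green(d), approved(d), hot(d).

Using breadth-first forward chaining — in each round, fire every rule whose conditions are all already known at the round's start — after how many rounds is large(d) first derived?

Round 1: R3 [green(d) → metal(d)]. New: metal(d).
Round 2: R1 [metal(d) ∧ hot(d) → wooden(obj3)]; R4 [green(d) ∧ metal(d) → large(d)]. New: wooden(obj3), large(d).
large(d) first appears in round 2.

2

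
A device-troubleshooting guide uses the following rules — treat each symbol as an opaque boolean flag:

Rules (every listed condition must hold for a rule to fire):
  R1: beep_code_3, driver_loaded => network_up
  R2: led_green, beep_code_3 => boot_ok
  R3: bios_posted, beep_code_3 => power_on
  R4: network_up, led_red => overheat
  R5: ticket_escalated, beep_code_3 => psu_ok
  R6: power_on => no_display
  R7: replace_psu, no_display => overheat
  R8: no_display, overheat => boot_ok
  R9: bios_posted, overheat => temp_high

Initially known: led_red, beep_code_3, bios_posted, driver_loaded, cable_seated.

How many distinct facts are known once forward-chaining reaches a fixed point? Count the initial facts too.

11

Round 1: R1 [beep_code_3, driver_loaded => network_up]; R3 [bios_posted, beep_code_3 => power_on]. Adds network_up, power_on.
Round 2: R4 [network_up, led_red => overheat]; R6 [power_on => no_display]. Adds overheat, no_display.
Round 3: R8 [no_display, overheat => boot_ok]; R9 [bios_posted, overheat => temp_high]. Adds boot_ok, temp_high.
Closure: {beep_code_3, bios_posted, boot_ok, cable_seated, driver_loaded, led_red, network_up, no_display, overheat, power_on, temp_high} — 11 facts.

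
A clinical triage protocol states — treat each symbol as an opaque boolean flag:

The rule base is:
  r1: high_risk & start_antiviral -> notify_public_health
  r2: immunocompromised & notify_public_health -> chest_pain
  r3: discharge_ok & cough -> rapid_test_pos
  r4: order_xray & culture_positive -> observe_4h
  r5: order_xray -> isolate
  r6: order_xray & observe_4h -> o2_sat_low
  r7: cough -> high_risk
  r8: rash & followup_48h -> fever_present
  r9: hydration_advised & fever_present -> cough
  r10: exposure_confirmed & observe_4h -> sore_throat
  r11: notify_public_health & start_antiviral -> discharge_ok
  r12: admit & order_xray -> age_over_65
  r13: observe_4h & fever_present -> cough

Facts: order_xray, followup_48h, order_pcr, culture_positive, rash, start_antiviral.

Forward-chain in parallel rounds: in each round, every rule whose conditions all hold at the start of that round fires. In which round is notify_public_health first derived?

4

Round 1 — r4, r5, r8, derive observe_4h, isolate, fever_present.
Round 2 — r6, r13, derive o2_sat_low, cough.
Round 3 — r7, derive high_risk.
Round 4 — r1, derive notify_public_health.
notify_public_health first appears in round 4.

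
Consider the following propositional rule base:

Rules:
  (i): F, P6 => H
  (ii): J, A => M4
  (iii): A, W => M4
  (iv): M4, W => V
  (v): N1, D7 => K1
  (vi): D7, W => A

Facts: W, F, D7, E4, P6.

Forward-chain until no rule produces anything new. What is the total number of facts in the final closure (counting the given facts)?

9

Round 1 fires (i), (vi), giving H, A.
Round 2 fires (iii), giving M4.
Round 3 fires (iv), giving V.
Closure: {A, D7, E4, F, H, M4, P6, V, W} — 9 facts.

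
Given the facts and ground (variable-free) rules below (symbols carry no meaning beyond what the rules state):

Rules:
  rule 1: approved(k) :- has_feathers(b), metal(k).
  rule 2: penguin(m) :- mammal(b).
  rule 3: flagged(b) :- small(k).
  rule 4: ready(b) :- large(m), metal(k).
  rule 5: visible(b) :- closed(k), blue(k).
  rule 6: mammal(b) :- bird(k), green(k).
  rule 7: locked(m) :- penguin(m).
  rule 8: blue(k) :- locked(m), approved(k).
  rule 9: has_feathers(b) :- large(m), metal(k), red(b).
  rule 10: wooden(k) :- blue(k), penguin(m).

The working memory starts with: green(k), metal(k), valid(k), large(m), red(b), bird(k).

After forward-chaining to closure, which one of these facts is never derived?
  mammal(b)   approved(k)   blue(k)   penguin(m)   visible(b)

Round 1 fires rule 4, rule 6, rule 9, giving ready(b), mammal(b), has_feathers(b).
Round 2 fires rule 1, rule 2, giving approved(k), penguin(m).
Round 3 fires rule 7, giving locked(m).
Round 4 fires rule 8, giving blue(k).
Round 5 fires rule 10, giving wooden(k).
Derived: penguin(m) (round 2), blue(k) (round 4), approved(k) (round 2), mammal(b) (round 1). visible(b) never appears in any round.

visible(b)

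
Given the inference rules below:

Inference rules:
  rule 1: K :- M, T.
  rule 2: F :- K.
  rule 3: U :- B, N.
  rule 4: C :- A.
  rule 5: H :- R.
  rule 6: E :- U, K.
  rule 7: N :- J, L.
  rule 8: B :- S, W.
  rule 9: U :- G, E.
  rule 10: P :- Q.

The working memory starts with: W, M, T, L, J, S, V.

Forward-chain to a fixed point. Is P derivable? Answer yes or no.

no

Round 1: rule 1 [K :- M, T.]; rule 7 [N :- J, L.]; rule 8 [B :- S, W.]. Adds K, N, B.
Round 2: rule 2 [F :- K.]; rule 3 [U :- B, N.]. Adds F, U.
Round 3: rule 6 [E :- U, K.]. Adds E.
Fixed point reached. P is concluded only by rule 10; rule 10 needs Q (never derived).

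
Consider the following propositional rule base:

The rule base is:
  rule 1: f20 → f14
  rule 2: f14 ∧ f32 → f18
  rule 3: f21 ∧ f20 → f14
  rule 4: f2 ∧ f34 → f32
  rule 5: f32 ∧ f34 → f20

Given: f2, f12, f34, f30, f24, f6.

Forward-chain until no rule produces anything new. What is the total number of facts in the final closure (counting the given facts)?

10

[1] rule 4 [f2 ∧ f34 → f32]. ⇒ new: f32.
[2] rule 5 [f32 ∧ f34 → f20]. ⇒ new: f20.
[3] rule 1 [f20 → f14]. ⇒ new: f14.
[4] rule 2 [f14 ∧ f32 → f18]. ⇒ new: f18.
Closure: {f12, f14, f18, f2, f20, f24, f30, f32, f34, f6} — 10 facts.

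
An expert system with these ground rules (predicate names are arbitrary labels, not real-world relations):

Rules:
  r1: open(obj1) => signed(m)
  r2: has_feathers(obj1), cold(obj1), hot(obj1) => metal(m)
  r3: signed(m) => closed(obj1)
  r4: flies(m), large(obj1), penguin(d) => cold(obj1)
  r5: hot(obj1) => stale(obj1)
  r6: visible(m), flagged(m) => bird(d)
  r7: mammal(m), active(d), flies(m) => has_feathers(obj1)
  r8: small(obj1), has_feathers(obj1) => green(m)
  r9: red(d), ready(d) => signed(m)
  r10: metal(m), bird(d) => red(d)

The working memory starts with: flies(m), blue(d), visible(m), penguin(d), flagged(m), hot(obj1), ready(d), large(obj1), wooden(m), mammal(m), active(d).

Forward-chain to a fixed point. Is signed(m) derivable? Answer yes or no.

yes

Round 1: r4 [flies(m), large(obj1), penguin(d) => cold(obj1)]; r5 [hot(obj1) => stale(obj1)]; r6 [visible(m), flagged(m) => bird(d)]; r7 [mammal(m), active(d), flies(m) => has_feathers(obj1)]. New: cold(obj1), stale(obj1), bird(d), has_feathers(obj1).
Round 2: r2 [has_feathers(obj1), cold(obj1), hot(obj1) => metal(m)]. New: metal(m).
Round 3: r10 [metal(m), bird(d) => red(d)]. New: red(d).
Round 4: r9 [red(d), ready(d) => signed(m)]. New: signed(m).
Round 5: r3 [signed(m) => closed(obj1)]. New: closed(obj1).
signed(m) appears in round 4, so it is derivable.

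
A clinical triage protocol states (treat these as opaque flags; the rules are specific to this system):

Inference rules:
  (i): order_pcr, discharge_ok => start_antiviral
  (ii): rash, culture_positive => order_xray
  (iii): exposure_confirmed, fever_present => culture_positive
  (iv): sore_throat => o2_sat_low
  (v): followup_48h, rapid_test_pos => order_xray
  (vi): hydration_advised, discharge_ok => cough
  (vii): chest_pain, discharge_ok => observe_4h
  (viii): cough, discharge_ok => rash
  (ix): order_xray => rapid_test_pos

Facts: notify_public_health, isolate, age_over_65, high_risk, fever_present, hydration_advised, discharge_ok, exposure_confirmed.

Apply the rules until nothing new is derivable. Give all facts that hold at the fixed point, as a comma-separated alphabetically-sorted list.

age_over_65, cough, culture_positive, discharge_ok, exposure_confirmed, fever_present, high_risk, hydration_advised, isolate, notify_public_health, order_xray, rapid_test_pos, rash

Round 1 — (iii), (vi), derive culture_positive, cough.
Round 2 — (viii), derive rash.
Round 3 — (ii), derive order_xray.
Round 4 — (ix), derive rapid_test_pos.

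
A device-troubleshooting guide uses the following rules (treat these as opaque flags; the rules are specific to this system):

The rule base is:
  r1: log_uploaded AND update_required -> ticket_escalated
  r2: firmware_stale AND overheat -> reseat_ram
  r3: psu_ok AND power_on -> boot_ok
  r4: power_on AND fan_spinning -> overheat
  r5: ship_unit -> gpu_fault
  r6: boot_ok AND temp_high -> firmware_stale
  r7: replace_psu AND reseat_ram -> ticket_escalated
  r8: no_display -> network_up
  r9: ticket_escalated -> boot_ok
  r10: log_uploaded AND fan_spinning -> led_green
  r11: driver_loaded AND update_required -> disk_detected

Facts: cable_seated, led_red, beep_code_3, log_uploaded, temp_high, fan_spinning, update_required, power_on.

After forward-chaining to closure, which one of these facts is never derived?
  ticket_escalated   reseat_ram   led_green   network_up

Round 1 — r1, r4, r10, derive ticket_escalated, overheat, led_green.
Round 2 — r9, derive boot_ok.
Round 3 — r6, derive firmware_stale.
Round 4 — r2, derive reseat_ram.
Derived: ticket_escalated (round 1), reseat_ram (round 4), led_green (round 1). network_up never appears in any round.

network_up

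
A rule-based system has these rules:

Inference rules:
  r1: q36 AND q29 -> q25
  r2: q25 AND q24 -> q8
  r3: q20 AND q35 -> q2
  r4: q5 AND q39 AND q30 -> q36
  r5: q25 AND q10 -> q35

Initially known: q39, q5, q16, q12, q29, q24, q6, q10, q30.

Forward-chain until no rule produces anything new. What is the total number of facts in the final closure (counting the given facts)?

Round 1: r4 [q5 AND q39 AND q30 -> q36]. Adds q36.
Round 2: r1 [q36 AND q29 -> q25]. Adds q25.
Round 3: r2 [q25 AND q24 -> q8]; r5 [q25 AND q10 -> q35]. Adds q8, q35.
Closure: {q10, q12, q16, q24, q25, q29, q30, q35, q36, q39, q5, q6, q8} — 13 facts.

13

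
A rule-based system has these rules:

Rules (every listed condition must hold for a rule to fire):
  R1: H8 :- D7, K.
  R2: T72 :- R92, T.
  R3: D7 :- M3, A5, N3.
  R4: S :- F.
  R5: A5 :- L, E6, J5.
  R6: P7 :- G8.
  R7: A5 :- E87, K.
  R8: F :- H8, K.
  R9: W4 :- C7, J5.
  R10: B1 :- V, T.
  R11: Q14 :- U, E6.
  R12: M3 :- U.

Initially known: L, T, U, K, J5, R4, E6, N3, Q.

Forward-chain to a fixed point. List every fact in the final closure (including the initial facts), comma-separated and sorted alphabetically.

[1] R5 [A5 :- L, E6, J5.]; R11 [Q14 :- U, E6.]; R12 [M3 :- U.]. ⇒ new: A5, Q14, M3.
[2] R3 [D7 :- M3, A5, N3.]. ⇒ new: D7.
[3] R1 [H8 :- D7, K.]. ⇒ new: H8.
[4] R8 [F :- H8, K.]. ⇒ new: F.
[5] R4 [S :- F.]. ⇒ new: S.

A5, D7, E6, F, H8, J5, K, L, M3, N3, Q, Q14, R4, S, T, U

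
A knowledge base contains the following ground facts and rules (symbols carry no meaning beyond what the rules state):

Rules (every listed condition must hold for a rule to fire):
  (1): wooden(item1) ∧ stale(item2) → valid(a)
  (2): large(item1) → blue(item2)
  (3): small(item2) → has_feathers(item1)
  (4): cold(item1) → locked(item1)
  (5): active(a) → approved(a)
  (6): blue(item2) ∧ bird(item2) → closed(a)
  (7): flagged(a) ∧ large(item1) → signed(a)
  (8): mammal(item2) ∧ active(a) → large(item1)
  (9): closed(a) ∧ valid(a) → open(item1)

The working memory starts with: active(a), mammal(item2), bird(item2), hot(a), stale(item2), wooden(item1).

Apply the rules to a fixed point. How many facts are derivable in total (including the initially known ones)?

12

Round 1: (1) [wooden(item1) ∧ stale(item2) → valid(a)]; (5) [active(a) → approved(a)]; (8) [mammal(item2) ∧ active(a) → large(item1)]. New: valid(a), approved(a), large(item1).
Round 2: (2) [large(item1) → blue(item2)]. New: blue(item2).
Round 3: (6) [blue(item2) ∧ bird(item2) → closed(a)]. New: closed(a).
Round 4: (9) [closed(a) ∧ valid(a) → open(item1)]. New: open(item1).
Closure: {active(a), approved(a), bird(item2), blue(item2), closed(a), hot(a), large(item1), mammal(item2), open(item1), stale(item2), valid(a), wooden(item1)} — 12 facts.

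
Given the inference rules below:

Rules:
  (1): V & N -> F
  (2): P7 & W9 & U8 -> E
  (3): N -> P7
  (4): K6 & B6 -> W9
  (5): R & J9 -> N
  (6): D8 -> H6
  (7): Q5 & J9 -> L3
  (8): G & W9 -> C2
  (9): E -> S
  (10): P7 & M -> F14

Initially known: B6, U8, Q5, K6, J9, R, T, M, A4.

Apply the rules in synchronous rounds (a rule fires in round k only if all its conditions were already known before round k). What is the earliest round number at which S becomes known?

Round 1: (4) [K6 & B6 -> W9]; (5) [R & J9 -> N]; (7) [Q5 & J9 -> L3]. Adds W9, N, L3.
Round 2: (3) [N -> P7]. Adds P7.
Round 3: (2) [P7 & W9 & U8 -> E]; (10) [P7 & M -> F14]. Adds E, F14.
Round 4: (9) [E -> S]. Adds S.
S first appears in round 4.

4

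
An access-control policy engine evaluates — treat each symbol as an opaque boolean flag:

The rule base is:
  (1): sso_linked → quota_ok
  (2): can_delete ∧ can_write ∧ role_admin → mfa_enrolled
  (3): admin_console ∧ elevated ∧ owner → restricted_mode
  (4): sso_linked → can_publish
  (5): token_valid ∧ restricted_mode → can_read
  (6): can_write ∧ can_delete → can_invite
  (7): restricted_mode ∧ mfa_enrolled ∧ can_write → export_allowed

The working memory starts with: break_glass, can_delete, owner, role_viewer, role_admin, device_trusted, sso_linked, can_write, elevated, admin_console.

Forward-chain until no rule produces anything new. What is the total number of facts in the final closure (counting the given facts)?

[1] (1) [sso_linked → quota_ok]; (2) [can_delete ∧ can_write ∧ role_admin → mfa_enrolled]; (3) [admin_console ∧ elevated ∧ owner → restricted_mode]; (4) [sso_linked → can_publish]; (6) [can_write ∧ can_delete → can_invite]. ⇒ new: quota_ok, mfa_enrolled, restricted_mode, can_publish, can_invite.
[2] (7) [restricted_mode ∧ mfa_enrolled ∧ can_write → export_allowed]. ⇒ new: export_allowed.
Closure: {admin_console, break_glass, can_delete, can_invite, can_publish, can_write, device_trusted, elevated, export_allowed, mfa_enrolled, owner, quota_ok, restricted_mode, role_admin, role_viewer, sso_linked} — 16 facts.

16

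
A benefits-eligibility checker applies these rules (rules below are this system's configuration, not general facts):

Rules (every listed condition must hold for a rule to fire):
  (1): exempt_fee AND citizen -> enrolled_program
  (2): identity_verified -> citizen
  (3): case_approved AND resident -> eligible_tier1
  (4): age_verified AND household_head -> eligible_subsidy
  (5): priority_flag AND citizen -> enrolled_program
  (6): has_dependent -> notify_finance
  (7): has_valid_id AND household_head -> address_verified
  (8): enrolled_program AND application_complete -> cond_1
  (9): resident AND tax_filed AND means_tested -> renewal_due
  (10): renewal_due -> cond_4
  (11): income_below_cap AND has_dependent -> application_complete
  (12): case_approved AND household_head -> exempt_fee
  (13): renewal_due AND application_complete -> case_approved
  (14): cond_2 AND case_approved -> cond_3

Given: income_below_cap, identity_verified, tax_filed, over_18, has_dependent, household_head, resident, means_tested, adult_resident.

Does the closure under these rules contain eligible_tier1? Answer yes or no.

yes

[1] (2) [identity_verified -> citizen]; (6) [has_dependent -> notify_finance]; (9) [resident AND tax_filed AND means_tested -> renewal_due]; (11) [income_below_cap AND has_dependent -> application_complete]. ⇒ new: citizen, notify_finance, renewal_due, application_complete.
[2] (10) [renewal_due -> cond_4]; (13) [renewal_due AND application_complete -> case_approved]. ⇒ new: cond_4, case_approved.
[3] (3) [case_approved AND resident -> eligible_tier1]; (12) [case_approved AND household_head -> exempt_fee]. ⇒ new: eligible_tier1, exempt_fee.
[4] (1) [exempt_fee AND citizen -> enrolled_program]. ⇒ new: enrolled_program.
[5] (8) [enrolled_program AND application_complete -> cond_1]. ⇒ new: cond_1.
eligible_tier1 appears in round 3, so it is derivable.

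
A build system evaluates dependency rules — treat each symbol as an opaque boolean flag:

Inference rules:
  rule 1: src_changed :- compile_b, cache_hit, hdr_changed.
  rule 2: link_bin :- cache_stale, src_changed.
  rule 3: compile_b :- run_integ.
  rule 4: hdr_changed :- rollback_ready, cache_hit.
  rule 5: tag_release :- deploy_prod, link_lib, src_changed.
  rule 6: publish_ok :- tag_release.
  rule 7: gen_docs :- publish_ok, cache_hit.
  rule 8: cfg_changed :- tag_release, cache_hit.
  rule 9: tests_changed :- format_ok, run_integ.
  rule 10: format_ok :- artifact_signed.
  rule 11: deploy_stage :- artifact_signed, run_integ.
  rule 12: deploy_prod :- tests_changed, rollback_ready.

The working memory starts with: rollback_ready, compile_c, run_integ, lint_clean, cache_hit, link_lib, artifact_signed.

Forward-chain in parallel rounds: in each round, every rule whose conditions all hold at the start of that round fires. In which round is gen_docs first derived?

Round 1 fires rule 3, rule 4, rule 10, rule 11, giving compile_b, hdr_changed, format_ok, deploy_stage.
Round 2 fires rule 1, rule 9, giving src_changed, tests_changed.
Round 3 fires rule 12, giving deploy_prod.
Round 4 fires rule 5, giving tag_release.
Round 5 fires rule 6, rule 8, giving publish_ok, cfg_changed.
Round 6 fires rule 7, giving gen_docs.
gen_docs first appears in round 6.

6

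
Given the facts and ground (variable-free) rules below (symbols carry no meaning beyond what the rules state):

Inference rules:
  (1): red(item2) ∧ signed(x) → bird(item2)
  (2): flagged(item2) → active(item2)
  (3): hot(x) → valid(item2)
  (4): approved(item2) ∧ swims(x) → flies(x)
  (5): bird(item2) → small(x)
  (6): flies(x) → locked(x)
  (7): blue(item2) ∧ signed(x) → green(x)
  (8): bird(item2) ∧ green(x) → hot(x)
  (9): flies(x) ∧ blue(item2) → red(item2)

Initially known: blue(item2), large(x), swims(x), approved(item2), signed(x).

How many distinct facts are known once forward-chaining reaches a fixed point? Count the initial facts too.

13

Round 1 — (4), (7), derive flies(x), green(x).
Round 2 — (6), (9), derive locked(x), red(item2).
Round 3 — (1), derive bird(item2).
Round 4 — (5), (8), derive small(x), hot(x).
Round 5 — (3), derive valid(item2).
Closure: {approved(item2), bird(item2), blue(item2), flies(x), green(x), hot(x), large(x), locked(x), red(item2), signed(x), small(x), swims(x), valid(item2)} — 13 facts.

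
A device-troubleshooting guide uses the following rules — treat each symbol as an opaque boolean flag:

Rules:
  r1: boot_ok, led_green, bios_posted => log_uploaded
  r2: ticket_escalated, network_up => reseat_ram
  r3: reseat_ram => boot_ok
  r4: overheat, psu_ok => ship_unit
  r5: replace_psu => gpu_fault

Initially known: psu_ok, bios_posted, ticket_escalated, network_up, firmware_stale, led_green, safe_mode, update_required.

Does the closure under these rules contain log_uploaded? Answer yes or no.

yes

Round 1: r2 [ticket_escalated, network_up => reseat_ram]. Adds reseat_ram.
Round 2: r3 [reseat_ram => boot_ok]. Adds boot_ok.
Round 3: r1 [boot_ok, led_green, bios_posted => log_uploaded]. Adds log_uploaded.
log_uploaded appears in round 3, so it is derivable.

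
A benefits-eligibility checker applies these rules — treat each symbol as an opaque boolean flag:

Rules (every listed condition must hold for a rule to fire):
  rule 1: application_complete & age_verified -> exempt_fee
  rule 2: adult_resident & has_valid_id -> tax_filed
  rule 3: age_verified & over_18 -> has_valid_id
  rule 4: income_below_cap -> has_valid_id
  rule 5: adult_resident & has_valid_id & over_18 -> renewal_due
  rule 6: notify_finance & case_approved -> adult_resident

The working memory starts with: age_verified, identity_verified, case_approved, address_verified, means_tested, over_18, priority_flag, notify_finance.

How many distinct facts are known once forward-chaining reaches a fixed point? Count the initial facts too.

Round 1 fires rule 3, rule 6, giving has_valid_id, adult_resident.
Round 2 fires rule 2, rule 5, giving tax_filed, renewal_due.
Closure: {address_verified, adult_resident, age_verified, case_approved, has_valid_id, identity_verified, means_tested, notify_finance, over_18, priority_flag, renewal_due, tax_filed} — 12 facts.

12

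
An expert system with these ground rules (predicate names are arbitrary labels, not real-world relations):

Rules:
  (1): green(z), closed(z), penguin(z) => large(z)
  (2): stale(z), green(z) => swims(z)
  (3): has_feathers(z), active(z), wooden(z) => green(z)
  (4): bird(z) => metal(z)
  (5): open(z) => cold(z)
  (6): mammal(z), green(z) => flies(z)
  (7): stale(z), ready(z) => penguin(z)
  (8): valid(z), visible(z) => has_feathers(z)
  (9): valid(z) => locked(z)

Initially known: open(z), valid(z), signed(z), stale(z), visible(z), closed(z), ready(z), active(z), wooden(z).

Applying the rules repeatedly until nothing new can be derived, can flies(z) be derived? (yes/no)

no

Round 1: (5) [open(z) => cold(z)]; (7) [stale(z), ready(z) => penguin(z)]; (8) [valid(z), visible(z) => has_feathers(z)]; (9) [valid(z) => locked(z)]. Adds cold(z), penguin(z), has_feathers(z), locked(z).
Round 2: (3) [has_feathers(z), active(z), wooden(z) => green(z)]. Adds green(z).
Round 3: (1) [green(z), closed(z), penguin(z) => large(z)]; (2) [stale(z), green(z) => swims(z)]. Adds large(z), swims(z).
Fixed point reached. flies(z) is concluded only by (6); (6) needs mammal(z) (never derived).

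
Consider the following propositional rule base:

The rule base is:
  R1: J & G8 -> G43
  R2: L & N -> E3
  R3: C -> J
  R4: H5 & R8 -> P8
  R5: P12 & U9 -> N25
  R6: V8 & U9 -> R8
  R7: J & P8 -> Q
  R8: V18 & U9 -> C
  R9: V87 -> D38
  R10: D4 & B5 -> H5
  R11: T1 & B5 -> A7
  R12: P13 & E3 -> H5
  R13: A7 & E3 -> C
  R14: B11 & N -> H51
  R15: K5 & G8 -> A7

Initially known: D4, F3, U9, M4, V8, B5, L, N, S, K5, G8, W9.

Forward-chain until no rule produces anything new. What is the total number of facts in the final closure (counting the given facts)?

21

Round 1 fires R2, R6, R10, R15, giving E3, R8, H5, A7.
Round 2 fires R4, R13, giving P8, C.
Round 3 fires R3, giving J.
Round 4 fires R1, R7, giving G43, Q.
Closure: {A7, B5, C, D4, E3, F3, G43, G8, H5, J, K5, L, M4, N, P8, Q, R8, S, U9, V8, W9} — 21 facts.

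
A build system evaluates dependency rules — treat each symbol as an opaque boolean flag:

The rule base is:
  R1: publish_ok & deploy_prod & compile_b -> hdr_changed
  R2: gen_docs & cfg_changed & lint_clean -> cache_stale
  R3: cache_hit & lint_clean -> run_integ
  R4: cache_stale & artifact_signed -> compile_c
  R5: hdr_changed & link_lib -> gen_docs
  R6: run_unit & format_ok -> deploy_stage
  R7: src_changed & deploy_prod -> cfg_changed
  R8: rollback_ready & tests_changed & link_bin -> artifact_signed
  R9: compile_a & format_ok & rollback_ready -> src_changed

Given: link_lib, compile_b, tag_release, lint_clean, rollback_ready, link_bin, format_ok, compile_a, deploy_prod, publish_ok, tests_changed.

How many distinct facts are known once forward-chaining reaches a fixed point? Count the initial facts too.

18

Round 1: R1 [publish_ok & deploy_prod & compile_b -> hdr_changed]; R8 [rollback_ready & tests_changed & link_bin -> artifact_signed]; R9 [compile_a & format_ok & rollback_ready -> src_changed]. New: hdr_changed, artifact_signed, src_changed.
Round 2: R5 [hdr_changed & link_lib -> gen_docs]; R7 [src_changed & deploy_prod -> cfg_changed]. New: gen_docs, cfg_changed.
Round 3: R2 [gen_docs & cfg_changed & lint_clean -> cache_stale]. New: cache_stale.
Round 4: R4 [cache_stale & artifact_signed -> compile_c]. New: compile_c.
Closure: {artifact_signed, cache_stale, cfg_changed, compile_a, compile_b, compile_c, deploy_prod, format_ok, gen_docs, hdr_changed, link_bin, link_lib, lint_clean, publish_ok, rollback_ready, src_changed, tag_release, tests_changed} — 18 facts.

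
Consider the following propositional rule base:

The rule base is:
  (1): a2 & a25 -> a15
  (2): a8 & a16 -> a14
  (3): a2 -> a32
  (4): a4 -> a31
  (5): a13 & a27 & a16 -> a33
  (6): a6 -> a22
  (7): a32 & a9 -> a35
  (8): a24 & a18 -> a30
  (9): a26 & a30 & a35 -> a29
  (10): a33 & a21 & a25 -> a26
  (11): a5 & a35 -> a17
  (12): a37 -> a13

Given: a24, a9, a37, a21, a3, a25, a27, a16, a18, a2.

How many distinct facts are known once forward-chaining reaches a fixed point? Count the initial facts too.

18

Round 1: (1) [a2 & a25 -> a15]; (3) [a2 -> a32]; (8) [a24 & a18 -> a30]; (12) [a37 -> a13]. New: a15, a32, a30, a13.
Round 2: (5) [a13 & a27 & a16 -> a33]; (7) [a32 & a9 -> a35]. New: a33, a35.
Round 3: (10) [a33 & a21 & a25 -> a26]. New: a26.
Round 4: (9) [a26 & a30 & a35 -> a29]. New: a29.
Closure: {a13, a15, a16, a18, a2, a21, a24, a25, a26, a27, a29, a3, a30, a32, a33, a35, a37, a9} — 18 facts.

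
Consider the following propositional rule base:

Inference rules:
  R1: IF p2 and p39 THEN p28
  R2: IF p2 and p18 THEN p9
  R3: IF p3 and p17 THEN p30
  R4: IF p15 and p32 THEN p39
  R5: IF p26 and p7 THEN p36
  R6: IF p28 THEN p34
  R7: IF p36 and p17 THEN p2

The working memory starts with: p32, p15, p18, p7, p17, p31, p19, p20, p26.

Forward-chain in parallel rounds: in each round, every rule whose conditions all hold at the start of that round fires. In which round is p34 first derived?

4

[1] R4 [IF p15 and p32 THEN p39]; R5 [IF p26 and p7 THEN p36]. ⇒ new: p39, p36.
[2] R7 [IF p36 and p17 THEN p2]. ⇒ new: p2.
[3] R1 [IF p2 and p39 THEN p28]; R2 [IF p2 and p18 THEN p9]. ⇒ new: p28, p9.
[4] R6 [IF p28 THEN p34]. ⇒ new: p34.
p34 first appears in round 4.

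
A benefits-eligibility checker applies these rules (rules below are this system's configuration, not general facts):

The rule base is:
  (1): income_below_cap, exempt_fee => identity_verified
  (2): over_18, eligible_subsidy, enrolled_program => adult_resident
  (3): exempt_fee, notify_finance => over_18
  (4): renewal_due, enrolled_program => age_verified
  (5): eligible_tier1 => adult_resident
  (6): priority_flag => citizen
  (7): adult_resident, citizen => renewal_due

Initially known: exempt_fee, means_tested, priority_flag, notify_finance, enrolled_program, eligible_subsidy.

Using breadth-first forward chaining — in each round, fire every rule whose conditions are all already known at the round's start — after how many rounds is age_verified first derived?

Round 1 fires (3), (6), giving over_18, citizen.
Round 2 fires (2), giving adult_resident.
Round 3 fires (7), giving renewal_due.
Round 4 fires (4), giving age_verified.
age_verified first appears in round 4.

4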